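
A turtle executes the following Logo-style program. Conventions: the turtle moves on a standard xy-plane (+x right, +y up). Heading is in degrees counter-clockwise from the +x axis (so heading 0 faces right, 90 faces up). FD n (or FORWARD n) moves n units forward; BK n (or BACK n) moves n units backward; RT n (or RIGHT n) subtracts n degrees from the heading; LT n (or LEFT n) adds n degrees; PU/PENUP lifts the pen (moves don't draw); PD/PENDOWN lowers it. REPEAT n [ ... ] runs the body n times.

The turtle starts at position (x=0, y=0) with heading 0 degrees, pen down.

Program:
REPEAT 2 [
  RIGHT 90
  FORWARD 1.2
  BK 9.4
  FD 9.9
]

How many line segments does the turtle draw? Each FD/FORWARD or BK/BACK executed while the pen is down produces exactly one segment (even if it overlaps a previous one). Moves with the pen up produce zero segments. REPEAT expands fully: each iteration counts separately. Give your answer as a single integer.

Answer: 6

Derivation:
Executing turtle program step by step:
Start: pos=(0,0), heading=0, pen down
REPEAT 2 [
  -- iteration 1/2 --
  RT 90: heading 0 -> 270
  FD 1.2: (0,0) -> (0,-1.2) [heading=270, draw]
  BK 9.4: (0,-1.2) -> (0,8.2) [heading=270, draw]
  FD 9.9: (0,8.2) -> (0,-1.7) [heading=270, draw]
  -- iteration 2/2 --
  RT 90: heading 270 -> 180
  FD 1.2: (0,-1.7) -> (-1.2,-1.7) [heading=180, draw]
  BK 9.4: (-1.2,-1.7) -> (8.2,-1.7) [heading=180, draw]
  FD 9.9: (8.2,-1.7) -> (-1.7,-1.7) [heading=180, draw]
]
Final: pos=(-1.7,-1.7), heading=180, 6 segment(s) drawn
Segments drawn: 6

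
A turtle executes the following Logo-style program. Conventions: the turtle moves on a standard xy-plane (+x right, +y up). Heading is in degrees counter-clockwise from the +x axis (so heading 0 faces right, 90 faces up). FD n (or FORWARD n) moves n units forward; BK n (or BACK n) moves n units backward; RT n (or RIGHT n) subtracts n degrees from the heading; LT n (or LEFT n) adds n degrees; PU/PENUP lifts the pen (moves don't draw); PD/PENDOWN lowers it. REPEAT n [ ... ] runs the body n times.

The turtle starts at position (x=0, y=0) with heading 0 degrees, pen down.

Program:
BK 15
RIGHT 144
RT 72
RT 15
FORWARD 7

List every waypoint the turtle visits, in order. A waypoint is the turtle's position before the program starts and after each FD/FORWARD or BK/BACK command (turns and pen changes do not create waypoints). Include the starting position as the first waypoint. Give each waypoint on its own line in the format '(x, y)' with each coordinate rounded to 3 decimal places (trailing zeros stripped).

Executing turtle program step by step:
Start: pos=(0,0), heading=0, pen down
BK 15: (0,0) -> (-15,0) [heading=0, draw]
RT 144: heading 0 -> 216
RT 72: heading 216 -> 144
RT 15: heading 144 -> 129
FD 7: (-15,0) -> (-19.405,5.44) [heading=129, draw]
Final: pos=(-19.405,5.44), heading=129, 2 segment(s) drawn
Waypoints (3 total):
(0, 0)
(-15, 0)
(-19.405, 5.44)

Answer: (0, 0)
(-15, 0)
(-19.405, 5.44)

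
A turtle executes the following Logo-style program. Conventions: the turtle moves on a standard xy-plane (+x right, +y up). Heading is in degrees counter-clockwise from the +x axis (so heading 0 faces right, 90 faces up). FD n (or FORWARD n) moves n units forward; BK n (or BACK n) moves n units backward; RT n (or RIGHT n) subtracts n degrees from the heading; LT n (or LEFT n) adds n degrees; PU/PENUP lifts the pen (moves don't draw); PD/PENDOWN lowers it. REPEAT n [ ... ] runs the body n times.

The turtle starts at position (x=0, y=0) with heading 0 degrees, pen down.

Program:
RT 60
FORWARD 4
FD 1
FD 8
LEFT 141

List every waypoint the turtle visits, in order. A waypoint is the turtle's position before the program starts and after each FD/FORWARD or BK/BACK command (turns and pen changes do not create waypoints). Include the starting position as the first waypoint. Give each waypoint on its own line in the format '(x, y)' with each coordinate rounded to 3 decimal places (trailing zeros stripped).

Answer: (0, 0)
(2, -3.464)
(2.5, -4.33)
(6.5, -11.258)

Derivation:
Executing turtle program step by step:
Start: pos=(0,0), heading=0, pen down
RT 60: heading 0 -> 300
FD 4: (0,0) -> (2,-3.464) [heading=300, draw]
FD 1: (2,-3.464) -> (2.5,-4.33) [heading=300, draw]
FD 8: (2.5,-4.33) -> (6.5,-11.258) [heading=300, draw]
LT 141: heading 300 -> 81
Final: pos=(6.5,-11.258), heading=81, 3 segment(s) drawn
Waypoints (4 total):
(0, 0)
(2, -3.464)
(2.5, -4.33)
(6.5, -11.258)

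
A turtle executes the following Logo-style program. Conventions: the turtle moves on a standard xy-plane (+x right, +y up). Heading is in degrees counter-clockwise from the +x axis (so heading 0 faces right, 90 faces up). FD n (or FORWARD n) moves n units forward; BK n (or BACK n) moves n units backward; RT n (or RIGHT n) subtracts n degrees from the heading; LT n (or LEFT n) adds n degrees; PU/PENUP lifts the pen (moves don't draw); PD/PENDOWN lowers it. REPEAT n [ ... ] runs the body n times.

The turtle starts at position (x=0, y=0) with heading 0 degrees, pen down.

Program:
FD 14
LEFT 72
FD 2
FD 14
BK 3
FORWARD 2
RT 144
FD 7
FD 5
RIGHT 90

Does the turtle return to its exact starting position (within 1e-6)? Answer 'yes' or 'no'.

Executing turtle program step by step:
Start: pos=(0,0), heading=0, pen down
FD 14: (0,0) -> (14,0) [heading=0, draw]
LT 72: heading 0 -> 72
FD 2: (14,0) -> (14.618,1.902) [heading=72, draw]
FD 14: (14.618,1.902) -> (18.944,15.217) [heading=72, draw]
BK 3: (18.944,15.217) -> (18.017,12.364) [heading=72, draw]
FD 2: (18.017,12.364) -> (18.635,14.266) [heading=72, draw]
RT 144: heading 72 -> 288
FD 7: (18.635,14.266) -> (20.798,7.608) [heading=288, draw]
FD 5: (20.798,7.608) -> (22.343,2.853) [heading=288, draw]
RT 90: heading 288 -> 198
Final: pos=(22.343,2.853), heading=198, 7 segment(s) drawn

Start position: (0, 0)
Final position: (22.343, 2.853)
Distance = 22.525; >= 1e-6 -> NOT closed

Answer: no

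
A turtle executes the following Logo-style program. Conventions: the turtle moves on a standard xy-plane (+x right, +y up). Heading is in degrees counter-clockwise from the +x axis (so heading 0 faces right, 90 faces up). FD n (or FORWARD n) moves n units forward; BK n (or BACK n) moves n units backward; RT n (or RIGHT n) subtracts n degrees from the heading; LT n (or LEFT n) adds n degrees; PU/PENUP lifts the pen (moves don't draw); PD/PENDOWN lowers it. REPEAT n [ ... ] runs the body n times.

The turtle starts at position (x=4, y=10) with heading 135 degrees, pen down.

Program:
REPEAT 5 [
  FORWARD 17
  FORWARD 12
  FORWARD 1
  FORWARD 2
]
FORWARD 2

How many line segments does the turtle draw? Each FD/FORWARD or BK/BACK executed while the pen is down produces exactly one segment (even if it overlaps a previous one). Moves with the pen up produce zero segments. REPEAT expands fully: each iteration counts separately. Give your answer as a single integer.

Answer: 21

Derivation:
Executing turtle program step by step:
Start: pos=(4,10), heading=135, pen down
REPEAT 5 [
  -- iteration 1/5 --
  FD 17: (4,10) -> (-8.021,22.021) [heading=135, draw]
  FD 12: (-8.021,22.021) -> (-16.506,30.506) [heading=135, draw]
  FD 1: (-16.506,30.506) -> (-17.213,31.213) [heading=135, draw]
  FD 2: (-17.213,31.213) -> (-18.627,32.627) [heading=135, draw]
  -- iteration 2/5 --
  FD 17: (-18.627,32.627) -> (-30.648,44.648) [heading=135, draw]
  FD 12: (-30.648,44.648) -> (-39.134,53.134) [heading=135, draw]
  FD 1: (-39.134,53.134) -> (-39.841,53.841) [heading=135, draw]
  FD 2: (-39.841,53.841) -> (-41.255,55.255) [heading=135, draw]
  -- iteration 3/5 --
  FD 17: (-41.255,55.255) -> (-53.276,67.276) [heading=135, draw]
  FD 12: (-53.276,67.276) -> (-61.761,75.761) [heading=135, draw]
  FD 1: (-61.761,75.761) -> (-62.468,76.468) [heading=135, draw]
  FD 2: (-62.468,76.468) -> (-63.882,77.882) [heading=135, draw]
  -- iteration 4/5 --
  FD 17: (-63.882,77.882) -> (-75.903,89.903) [heading=135, draw]
  FD 12: (-75.903,89.903) -> (-84.388,98.388) [heading=135, draw]
  FD 1: (-84.388,98.388) -> (-85.095,99.095) [heading=135, draw]
  FD 2: (-85.095,99.095) -> (-86.51,100.51) [heading=135, draw]
  -- iteration 5/5 --
  FD 17: (-86.51,100.51) -> (-98.53,112.53) [heading=135, draw]
  FD 12: (-98.53,112.53) -> (-107.016,121.016) [heading=135, draw]
  FD 1: (-107.016,121.016) -> (-107.723,121.723) [heading=135, draw]
  FD 2: (-107.723,121.723) -> (-109.137,123.137) [heading=135, draw]
]
FD 2: (-109.137,123.137) -> (-110.551,124.551) [heading=135, draw]
Final: pos=(-110.551,124.551), heading=135, 21 segment(s) drawn
Segments drawn: 21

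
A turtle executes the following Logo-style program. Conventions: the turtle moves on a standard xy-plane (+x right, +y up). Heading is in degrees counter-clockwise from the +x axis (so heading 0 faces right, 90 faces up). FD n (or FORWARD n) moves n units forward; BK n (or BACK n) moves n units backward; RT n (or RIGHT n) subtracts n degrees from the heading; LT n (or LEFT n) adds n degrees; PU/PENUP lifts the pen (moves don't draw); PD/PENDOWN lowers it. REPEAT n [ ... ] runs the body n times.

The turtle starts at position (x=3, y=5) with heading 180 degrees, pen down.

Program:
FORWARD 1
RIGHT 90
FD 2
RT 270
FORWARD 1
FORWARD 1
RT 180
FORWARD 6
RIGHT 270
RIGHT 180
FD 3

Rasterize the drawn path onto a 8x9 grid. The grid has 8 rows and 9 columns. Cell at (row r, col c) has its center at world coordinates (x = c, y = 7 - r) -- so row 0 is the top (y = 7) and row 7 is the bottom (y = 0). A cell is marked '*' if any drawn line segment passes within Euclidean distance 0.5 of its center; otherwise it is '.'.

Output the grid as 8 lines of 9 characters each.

Segment 0: (3,5) -> (2,5)
Segment 1: (2,5) -> (2,7)
Segment 2: (2,7) -> (1,7)
Segment 3: (1,7) -> (0,7)
Segment 4: (0,7) -> (6,7)
Segment 5: (6,7) -> (6,4)

Answer: *******..
..*...*..
..**..*..
......*..
.........
.........
.........
.........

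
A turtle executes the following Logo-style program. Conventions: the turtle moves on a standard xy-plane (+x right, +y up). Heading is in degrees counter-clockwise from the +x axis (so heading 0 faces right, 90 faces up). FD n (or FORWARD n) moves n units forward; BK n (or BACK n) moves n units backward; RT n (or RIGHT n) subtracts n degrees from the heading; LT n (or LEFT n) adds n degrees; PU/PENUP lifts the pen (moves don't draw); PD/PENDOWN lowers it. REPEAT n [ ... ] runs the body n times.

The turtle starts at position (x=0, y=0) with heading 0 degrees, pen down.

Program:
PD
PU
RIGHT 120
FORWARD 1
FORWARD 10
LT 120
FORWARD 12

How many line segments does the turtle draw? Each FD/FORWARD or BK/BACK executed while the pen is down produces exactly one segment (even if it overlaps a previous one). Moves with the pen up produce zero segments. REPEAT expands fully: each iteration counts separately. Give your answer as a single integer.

Answer: 0

Derivation:
Executing turtle program step by step:
Start: pos=(0,0), heading=0, pen down
PD: pen down
PU: pen up
RT 120: heading 0 -> 240
FD 1: (0,0) -> (-0.5,-0.866) [heading=240, move]
FD 10: (-0.5,-0.866) -> (-5.5,-9.526) [heading=240, move]
LT 120: heading 240 -> 0
FD 12: (-5.5,-9.526) -> (6.5,-9.526) [heading=0, move]
Final: pos=(6.5,-9.526), heading=0, 0 segment(s) drawn
Segments drawn: 0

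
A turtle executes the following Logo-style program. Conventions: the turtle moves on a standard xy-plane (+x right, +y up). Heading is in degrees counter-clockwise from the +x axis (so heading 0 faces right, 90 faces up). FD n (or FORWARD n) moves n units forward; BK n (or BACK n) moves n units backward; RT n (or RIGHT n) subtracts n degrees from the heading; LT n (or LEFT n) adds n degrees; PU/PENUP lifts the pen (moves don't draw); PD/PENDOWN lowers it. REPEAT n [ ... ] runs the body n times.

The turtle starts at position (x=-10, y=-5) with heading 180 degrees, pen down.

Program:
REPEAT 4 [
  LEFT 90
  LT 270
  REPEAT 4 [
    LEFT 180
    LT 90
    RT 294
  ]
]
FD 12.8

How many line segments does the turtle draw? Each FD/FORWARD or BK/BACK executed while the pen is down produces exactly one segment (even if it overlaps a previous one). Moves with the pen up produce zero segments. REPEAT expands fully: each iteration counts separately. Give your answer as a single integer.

Answer: 1

Derivation:
Executing turtle program step by step:
Start: pos=(-10,-5), heading=180, pen down
REPEAT 4 [
  -- iteration 1/4 --
  LT 90: heading 180 -> 270
  LT 270: heading 270 -> 180
  REPEAT 4 [
    -- iteration 1/4 --
    LT 180: heading 180 -> 0
    LT 90: heading 0 -> 90
    RT 294: heading 90 -> 156
    -- iteration 2/4 --
    LT 180: heading 156 -> 336
    LT 90: heading 336 -> 66
    RT 294: heading 66 -> 132
    -- iteration 3/4 --
    LT 180: heading 132 -> 312
    LT 90: heading 312 -> 42
    RT 294: heading 42 -> 108
    -- iteration 4/4 --
    LT 180: heading 108 -> 288
    LT 90: heading 288 -> 18
    RT 294: heading 18 -> 84
  ]
  -- iteration 2/4 --
  LT 90: heading 84 -> 174
  LT 270: heading 174 -> 84
  REPEAT 4 [
    -- iteration 1/4 --
    LT 180: heading 84 -> 264
    LT 90: heading 264 -> 354
    RT 294: heading 354 -> 60
    -- iteration 2/4 --
    LT 180: heading 60 -> 240
    LT 90: heading 240 -> 330
    RT 294: heading 330 -> 36
    -- iteration 3/4 --
    LT 180: heading 36 -> 216
    LT 90: heading 216 -> 306
    RT 294: heading 306 -> 12
    -- iteration 4/4 --
    LT 180: heading 12 -> 192
    LT 90: heading 192 -> 282
    RT 294: heading 282 -> 348
  ]
  -- iteration 3/4 --
  LT 90: heading 348 -> 78
  LT 270: heading 78 -> 348
  REPEAT 4 [
    -- iteration 1/4 --
    LT 180: heading 348 -> 168
    LT 90: heading 168 -> 258
    RT 294: heading 258 -> 324
    -- iteration 2/4 --
    LT 180: heading 324 -> 144
    LT 90: heading 144 -> 234
    RT 294: heading 234 -> 300
    -- iteration 3/4 --
    LT 180: heading 300 -> 120
    LT 90: heading 120 -> 210
    RT 294: heading 210 -> 276
    -- iteration 4/4 --
    LT 180: heading 276 -> 96
    LT 90: heading 96 -> 186
    RT 294: heading 186 -> 252
  ]
  -- iteration 4/4 --
  LT 90: heading 252 -> 342
  LT 270: heading 342 -> 252
  REPEAT 4 [
    -- iteration 1/4 --
    LT 180: heading 252 -> 72
    LT 90: heading 72 -> 162
    RT 294: heading 162 -> 228
    -- iteration 2/4 --
    LT 180: heading 228 -> 48
    LT 90: heading 48 -> 138
    RT 294: heading 138 -> 204
    -- iteration 3/4 --
    LT 180: heading 204 -> 24
    LT 90: heading 24 -> 114
    RT 294: heading 114 -> 180
    -- iteration 4/4 --
    LT 180: heading 180 -> 0
    LT 90: heading 0 -> 90
    RT 294: heading 90 -> 156
  ]
]
FD 12.8: (-10,-5) -> (-21.693,0.206) [heading=156, draw]
Final: pos=(-21.693,0.206), heading=156, 1 segment(s) drawn
Segments drawn: 1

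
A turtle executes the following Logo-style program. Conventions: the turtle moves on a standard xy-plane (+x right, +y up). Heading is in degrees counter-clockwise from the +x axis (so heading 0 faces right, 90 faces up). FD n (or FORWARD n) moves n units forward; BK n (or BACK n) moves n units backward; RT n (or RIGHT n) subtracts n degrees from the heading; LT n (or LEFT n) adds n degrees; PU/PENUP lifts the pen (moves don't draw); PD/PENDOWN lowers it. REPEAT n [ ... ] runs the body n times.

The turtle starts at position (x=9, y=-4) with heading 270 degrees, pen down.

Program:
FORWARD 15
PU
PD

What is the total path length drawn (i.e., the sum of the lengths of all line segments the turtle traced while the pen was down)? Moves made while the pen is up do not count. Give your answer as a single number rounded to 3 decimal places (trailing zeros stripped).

Answer: 15

Derivation:
Executing turtle program step by step:
Start: pos=(9,-4), heading=270, pen down
FD 15: (9,-4) -> (9,-19) [heading=270, draw]
PU: pen up
PD: pen down
Final: pos=(9,-19), heading=270, 1 segment(s) drawn

Segment lengths:
  seg 1: (9,-4) -> (9,-19), length = 15
Total = 15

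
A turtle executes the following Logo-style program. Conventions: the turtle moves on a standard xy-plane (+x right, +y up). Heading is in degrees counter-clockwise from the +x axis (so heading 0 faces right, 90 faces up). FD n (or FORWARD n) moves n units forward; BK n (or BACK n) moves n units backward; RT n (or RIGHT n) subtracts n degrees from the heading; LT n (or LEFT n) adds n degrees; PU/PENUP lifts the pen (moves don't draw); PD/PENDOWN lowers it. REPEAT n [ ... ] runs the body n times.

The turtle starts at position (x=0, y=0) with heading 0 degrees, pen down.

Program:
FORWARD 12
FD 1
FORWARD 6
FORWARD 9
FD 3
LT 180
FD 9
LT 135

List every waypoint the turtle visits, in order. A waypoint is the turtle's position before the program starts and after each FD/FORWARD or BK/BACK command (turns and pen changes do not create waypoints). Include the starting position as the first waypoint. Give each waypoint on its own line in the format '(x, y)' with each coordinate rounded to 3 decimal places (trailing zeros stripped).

Executing turtle program step by step:
Start: pos=(0,0), heading=0, pen down
FD 12: (0,0) -> (12,0) [heading=0, draw]
FD 1: (12,0) -> (13,0) [heading=0, draw]
FD 6: (13,0) -> (19,0) [heading=0, draw]
FD 9: (19,0) -> (28,0) [heading=0, draw]
FD 3: (28,0) -> (31,0) [heading=0, draw]
LT 180: heading 0 -> 180
FD 9: (31,0) -> (22,0) [heading=180, draw]
LT 135: heading 180 -> 315
Final: pos=(22,0), heading=315, 6 segment(s) drawn
Waypoints (7 total):
(0, 0)
(12, 0)
(13, 0)
(19, 0)
(28, 0)
(31, 0)
(22, 0)

Answer: (0, 0)
(12, 0)
(13, 0)
(19, 0)
(28, 0)
(31, 0)
(22, 0)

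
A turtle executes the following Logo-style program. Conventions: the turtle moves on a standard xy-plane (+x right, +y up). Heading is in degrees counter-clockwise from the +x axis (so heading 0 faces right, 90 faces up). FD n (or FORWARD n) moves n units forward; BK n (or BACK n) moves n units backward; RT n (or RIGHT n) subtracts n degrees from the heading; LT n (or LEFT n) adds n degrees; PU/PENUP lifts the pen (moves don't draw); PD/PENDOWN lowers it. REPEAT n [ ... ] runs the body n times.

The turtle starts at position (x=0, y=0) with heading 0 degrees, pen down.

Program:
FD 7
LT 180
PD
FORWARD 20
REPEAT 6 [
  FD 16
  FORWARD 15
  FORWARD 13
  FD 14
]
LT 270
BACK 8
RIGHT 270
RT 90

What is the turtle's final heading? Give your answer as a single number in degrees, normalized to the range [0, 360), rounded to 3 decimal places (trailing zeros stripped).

Answer: 90

Derivation:
Executing turtle program step by step:
Start: pos=(0,0), heading=0, pen down
FD 7: (0,0) -> (7,0) [heading=0, draw]
LT 180: heading 0 -> 180
PD: pen down
FD 20: (7,0) -> (-13,0) [heading=180, draw]
REPEAT 6 [
  -- iteration 1/6 --
  FD 16: (-13,0) -> (-29,0) [heading=180, draw]
  FD 15: (-29,0) -> (-44,0) [heading=180, draw]
  FD 13: (-44,0) -> (-57,0) [heading=180, draw]
  FD 14: (-57,0) -> (-71,0) [heading=180, draw]
  -- iteration 2/6 --
  FD 16: (-71,0) -> (-87,0) [heading=180, draw]
  FD 15: (-87,0) -> (-102,0) [heading=180, draw]
  FD 13: (-102,0) -> (-115,0) [heading=180, draw]
  FD 14: (-115,0) -> (-129,0) [heading=180, draw]
  -- iteration 3/6 --
  FD 16: (-129,0) -> (-145,0) [heading=180, draw]
  FD 15: (-145,0) -> (-160,0) [heading=180, draw]
  FD 13: (-160,0) -> (-173,0) [heading=180, draw]
  FD 14: (-173,0) -> (-187,0) [heading=180, draw]
  -- iteration 4/6 --
  FD 16: (-187,0) -> (-203,0) [heading=180, draw]
  FD 15: (-203,0) -> (-218,0) [heading=180, draw]
  FD 13: (-218,0) -> (-231,0) [heading=180, draw]
  FD 14: (-231,0) -> (-245,0) [heading=180, draw]
  -- iteration 5/6 --
  FD 16: (-245,0) -> (-261,0) [heading=180, draw]
  FD 15: (-261,0) -> (-276,0) [heading=180, draw]
  FD 13: (-276,0) -> (-289,0) [heading=180, draw]
  FD 14: (-289,0) -> (-303,0) [heading=180, draw]
  -- iteration 6/6 --
  FD 16: (-303,0) -> (-319,0) [heading=180, draw]
  FD 15: (-319,0) -> (-334,0) [heading=180, draw]
  FD 13: (-334,0) -> (-347,0) [heading=180, draw]
  FD 14: (-347,0) -> (-361,0) [heading=180, draw]
]
LT 270: heading 180 -> 90
BK 8: (-361,0) -> (-361,-8) [heading=90, draw]
RT 270: heading 90 -> 180
RT 90: heading 180 -> 90
Final: pos=(-361,-8), heading=90, 27 segment(s) drawn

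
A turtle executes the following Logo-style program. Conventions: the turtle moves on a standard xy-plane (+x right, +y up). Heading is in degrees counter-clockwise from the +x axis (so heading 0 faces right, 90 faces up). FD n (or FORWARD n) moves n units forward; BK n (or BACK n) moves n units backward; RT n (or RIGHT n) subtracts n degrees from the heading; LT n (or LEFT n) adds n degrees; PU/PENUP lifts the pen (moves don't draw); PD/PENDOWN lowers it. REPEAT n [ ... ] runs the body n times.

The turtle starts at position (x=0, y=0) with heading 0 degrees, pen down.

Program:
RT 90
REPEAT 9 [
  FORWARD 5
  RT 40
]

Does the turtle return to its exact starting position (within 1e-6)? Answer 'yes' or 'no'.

Executing turtle program step by step:
Start: pos=(0,0), heading=0, pen down
RT 90: heading 0 -> 270
REPEAT 9 [
  -- iteration 1/9 --
  FD 5: (0,0) -> (0,-5) [heading=270, draw]
  RT 40: heading 270 -> 230
  -- iteration 2/9 --
  FD 5: (0,-5) -> (-3.214,-8.83) [heading=230, draw]
  RT 40: heading 230 -> 190
  -- iteration 3/9 --
  FD 5: (-3.214,-8.83) -> (-8.138,-9.698) [heading=190, draw]
  RT 40: heading 190 -> 150
  -- iteration 4/9 --
  FD 5: (-8.138,-9.698) -> (-12.468,-7.198) [heading=150, draw]
  RT 40: heading 150 -> 110
  -- iteration 5/9 --
  FD 5: (-12.468,-7.198) -> (-14.178,-2.5) [heading=110, draw]
  RT 40: heading 110 -> 70
  -- iteration 6/9 --
  FD 5: (-14.178,-2.5) -> (-12.468,2.198) [heading=70, draw]
  RT 40: heading 70 -> 30
  -- iteration 7/9 --
  FD 5: (-12.468,2.198) -> (-8.138,4.698) [heading=30, draw]
  RT 40: heading 30 -> 350
  -- iteration 8/9 --
  FD 5: (-8.138,4.698) -> (-3.214,3.83) [heading=350, draw]
  RT 40: heading 350 -> 310
  -- iteration 9/9 --
  FD 5: (-3.214,3.83) -> (0,0) [heading=310, draw]
  RT 40: heading 310 -> 270
]
Final: pos=(0,0), heading=270, 9 segment(s) drawn

Start position: (0, 0)
Final position: (0, 0)
Distance = 0; < 1e-6 -> CLOSED

Answer: yes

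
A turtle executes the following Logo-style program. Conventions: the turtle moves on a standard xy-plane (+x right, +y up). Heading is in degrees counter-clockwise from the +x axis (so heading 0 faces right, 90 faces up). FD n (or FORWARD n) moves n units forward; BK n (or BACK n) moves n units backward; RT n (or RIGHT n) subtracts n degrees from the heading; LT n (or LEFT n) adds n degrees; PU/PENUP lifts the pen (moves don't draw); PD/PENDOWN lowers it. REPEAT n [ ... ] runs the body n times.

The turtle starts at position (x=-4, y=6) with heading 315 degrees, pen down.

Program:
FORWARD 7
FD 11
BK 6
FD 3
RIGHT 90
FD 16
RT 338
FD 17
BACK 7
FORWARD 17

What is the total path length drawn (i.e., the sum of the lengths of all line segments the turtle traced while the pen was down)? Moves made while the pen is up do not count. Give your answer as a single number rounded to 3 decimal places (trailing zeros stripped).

Answer: 84

Derivation:
Executing turtle program step by step:
Start: pos=(-4,6), heading=315, pen down
FD 7: (-4,6) -> (0.95,1.05) [heading=315, draw]
FD 11: (0.95,1.05) -> (8.728,-6.728) [heading=315, draw]
BK 6: (8.728,-6.728) -> (4.485,-2.485) [heading=315, draw]
FD 3: (4.485,-2.485) -> (6.607,-4.607) [heading=315, draw]
RT 90: heading 315 -> 225
FD 16: (6.607,-4.607) -> (-4.707,-15.92) [heading=225, draw]
RT 338: heading 225 -> 247
FD 17: (-4.707,-15.92) -> (-11.35,-31.569) [heading=247, draw]
BK 7: (-11.35,-31.569) -> (-8.614,-25.125) [heading=247, draw]
FD 17: (-8.614,-25.125) -> (-15.257,-40.774) [heading=247, draw]
Final: pos=(-15.257,-40.774), heading=247, 8 segment(s) drawn

Segment lengths:
  seg 1: (-4,6) -> (0.95,1.05), length = 7
  seg 2: (0.95,1.05) -> (8.728,-6.728), length = 11
  seg 3: (8.728,-6.728) -> (4.485,-2.485), length = 6
  seg 4: (4.485,-2.485) -> (6.607,-4.607), length = 3
  seg 5: (6.607,-4.607) -> (-4.707,-15.92), length = 16
  seg 6: (-4.707,-15.92) -> (-11.35,-31.569), length = 17
  seg 7: (-11.35,-31.569) -> (-8.614,-25.125), length = 7
  seg 8: (-8.614,-25.125) -> (-15.257,-40.774), length = 17
Total = 84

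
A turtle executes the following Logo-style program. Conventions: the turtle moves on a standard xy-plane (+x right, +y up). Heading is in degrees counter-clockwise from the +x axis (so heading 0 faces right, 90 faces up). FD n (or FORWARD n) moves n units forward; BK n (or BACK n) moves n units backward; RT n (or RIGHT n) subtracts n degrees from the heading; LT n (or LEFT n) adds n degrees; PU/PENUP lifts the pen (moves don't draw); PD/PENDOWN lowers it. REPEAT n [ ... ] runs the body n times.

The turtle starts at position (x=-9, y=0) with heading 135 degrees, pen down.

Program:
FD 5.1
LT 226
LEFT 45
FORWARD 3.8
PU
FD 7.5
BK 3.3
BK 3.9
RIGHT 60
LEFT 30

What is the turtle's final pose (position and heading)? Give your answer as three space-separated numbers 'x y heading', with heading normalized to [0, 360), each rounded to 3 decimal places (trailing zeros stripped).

Answer: -9.758 6.556 16

Derivation:
Executing turtle program step by step:
Start: pos=(-9,0), heading=135, pen down
FD 5.1: (-9,0) -> (-12.606,3.606) [heading=135, draw]
LT 226: heading 135 -> 1
LT 45: heading 1 -> 46
FD 3.8: (-12.606,3.606) -> (-9.967,6.34) [heading=46, draw]
PU: pen up
FD 7.5: (-9.967,6.34) -> (-4.757,11.735) [heading=46, move]
BK 3.3: (-4.757,11.735) -> (-7.049,9.361) [heading=46, move]
BK 3.9: (-7.049,9.361) -> (-9.758,6.556) [heading=46, move]
RT 60: heading 46 -> 346
LT 30: heading 346 -> 16
Final: pos=(-9.758,6.556), heading=16, 2 segment(s) drawn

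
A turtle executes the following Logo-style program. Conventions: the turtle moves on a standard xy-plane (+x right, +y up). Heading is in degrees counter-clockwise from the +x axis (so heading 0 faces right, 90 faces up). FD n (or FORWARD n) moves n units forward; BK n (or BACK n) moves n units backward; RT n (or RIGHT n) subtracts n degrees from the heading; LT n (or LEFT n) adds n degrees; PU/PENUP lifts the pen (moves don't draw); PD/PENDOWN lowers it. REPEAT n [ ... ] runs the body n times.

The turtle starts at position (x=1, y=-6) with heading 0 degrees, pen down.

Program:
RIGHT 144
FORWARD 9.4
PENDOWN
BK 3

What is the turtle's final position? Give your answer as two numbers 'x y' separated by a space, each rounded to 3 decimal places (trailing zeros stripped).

Executing turtle program step by step:
Start: pos=(1,-6), heading=0, pen down
RT 144: heading 0 -> 216
FD 9.4: (1,-6) -> (-6.605,-11.525) [heading=216, draw]
PD: pen down
BK 3: (-6.605,-11.525) -> (-4.178,-9.762) [heading=216, draw]
Final: pos=(-4.178,-9.762), heading=216, 2 segment(s) drawn

Answer: -4.178 -9.762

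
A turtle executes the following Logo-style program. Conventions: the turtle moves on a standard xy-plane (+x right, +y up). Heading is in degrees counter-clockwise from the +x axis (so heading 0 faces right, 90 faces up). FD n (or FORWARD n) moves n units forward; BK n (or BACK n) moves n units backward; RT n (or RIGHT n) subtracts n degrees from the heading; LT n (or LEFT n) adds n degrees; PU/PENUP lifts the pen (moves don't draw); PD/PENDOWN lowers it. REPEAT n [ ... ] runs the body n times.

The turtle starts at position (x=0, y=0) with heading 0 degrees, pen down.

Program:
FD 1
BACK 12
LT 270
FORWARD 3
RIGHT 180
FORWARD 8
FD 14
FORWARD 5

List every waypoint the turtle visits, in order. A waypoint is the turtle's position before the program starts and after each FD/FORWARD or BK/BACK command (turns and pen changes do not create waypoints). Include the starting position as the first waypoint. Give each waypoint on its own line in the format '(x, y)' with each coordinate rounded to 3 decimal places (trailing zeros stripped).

Executing turtle program step by step:
Start: pos=(0,0), heading=0, pen down
FD 1: (0,0) -> (1,0) [heading=0, draw]
BK 12: (1,0) -> (-11,0) [heading=0, draw]
LT 270: heading 0 -> 270
FD 3: (-11,0) -> (-11,-3) [heading=270, draw]
RT 180: heading 270 -> 90
FD 8: (-11,-3) -> (-11,5) [heading=90, draw]
FD 14: (-11,5) -> (-11,19) [heading=90, draw]
FD 5: (-11,19) -> (-11,24) [heading=90, draw]
Final: pos=(-11,24), heading=90, 6 segment(s) drawn
Waypoints (7 total):
(0, 0)
(1, 0)
(-11, 0)
(-11, -3)
(-11, 5)
(-11, 19)
(-11, 24)

Answer: (0, 0)
(1, 0)
(-11, 0)
(-11, -3)
(-11, 5)
(-11, 19)
(-11, 24)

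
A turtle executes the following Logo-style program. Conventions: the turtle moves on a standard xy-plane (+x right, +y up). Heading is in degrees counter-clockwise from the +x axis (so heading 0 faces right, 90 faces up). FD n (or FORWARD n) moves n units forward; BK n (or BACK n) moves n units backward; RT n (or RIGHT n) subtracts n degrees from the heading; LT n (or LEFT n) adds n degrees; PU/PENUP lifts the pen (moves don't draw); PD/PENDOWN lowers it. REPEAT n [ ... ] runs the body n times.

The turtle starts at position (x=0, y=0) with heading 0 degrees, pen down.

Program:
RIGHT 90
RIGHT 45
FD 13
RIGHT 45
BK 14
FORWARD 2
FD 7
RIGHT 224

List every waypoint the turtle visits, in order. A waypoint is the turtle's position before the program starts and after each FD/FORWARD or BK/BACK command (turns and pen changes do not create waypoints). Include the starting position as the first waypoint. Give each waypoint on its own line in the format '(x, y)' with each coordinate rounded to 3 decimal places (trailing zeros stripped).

Executing turtle program step by step:
Start: pos=(0,0), heading=0, pen down
RT 90: heading 0 -> 270
RT 45: heading 270 -> 225
FD 13: (0,0) -> (-9.192,-9.192) [heading=225, draw]
RT 45: heading 225 -> 180
BK 14: (-9.192,-9.192) -> (4.808,-9.192) [heading=180, draw]
FD 2: (4.808,-9.192) -> (2.808,-9.192) [heading=180, draw]
FD 7: (2.808,-9.192) -> (-4.192,-9.192) [heading=180, draw]
RT 224: heading 180 -> 316
Final: pos=(-4.192,-9.192), heading=316, 4 segment(s) drawn
Waypoints (5 total):
(0, 0)
(-9.192, -9.192)
(4.808, -9.192)
(2.808, -9.192)
(-4.192, -9.192)

Answer: (0, 0)
(-9.192, -9.192)
(4.808, -9.192)
(2.808, -9.192)
(-4.192, -9.192)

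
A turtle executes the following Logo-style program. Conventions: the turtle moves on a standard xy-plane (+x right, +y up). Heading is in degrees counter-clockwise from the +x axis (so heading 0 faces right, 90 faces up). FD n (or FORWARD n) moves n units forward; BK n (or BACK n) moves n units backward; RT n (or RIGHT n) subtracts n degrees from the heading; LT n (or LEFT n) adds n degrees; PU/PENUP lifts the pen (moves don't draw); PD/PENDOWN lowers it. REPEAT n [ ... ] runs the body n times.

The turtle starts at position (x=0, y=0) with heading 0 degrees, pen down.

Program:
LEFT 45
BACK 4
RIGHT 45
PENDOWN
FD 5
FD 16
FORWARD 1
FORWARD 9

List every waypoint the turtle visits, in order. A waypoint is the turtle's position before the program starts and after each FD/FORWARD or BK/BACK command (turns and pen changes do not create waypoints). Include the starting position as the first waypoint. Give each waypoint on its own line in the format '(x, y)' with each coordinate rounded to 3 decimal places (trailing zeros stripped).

Executing turtle program step by step:
Start: pos=(0,0), heading=0, pen down
LT 45: heading 0 -> 45
BK 4: (0,0) -> (-2.828,-2.828) [heading=45, draw]
RT 45: heading 45 -> 0
PD: pen down
FD 5: (-2.828,-2.828) -> (2.172,-2.828) [heading=0, draw]
FD 16: (2.172,-2.828) -> (18.172,-2.828) [heading=0, draw]
FD 1: (18.172,-2.828) -> (19.172,-2.828) [heading=0, draw]
FD 9: (19.172,-2.828) -> (28.172,-2.828) [heading=0, draw]
Final: pos=(28.172,-2.828), heading=0, 5 segment(s) drawn
Waypoints (6 total):
(0, 0)
(-2.828, -2.828)
(2.172, -2.828)
(18.172, -2.828)
(19.172, -2.828)
(28.172, -2.828)

Answer: (0, 0)
(-2.828, -2.828)
(2.172, -2.828)
(18.172, -2.828)
(19.172, -2.828)
(28.172, -2.828)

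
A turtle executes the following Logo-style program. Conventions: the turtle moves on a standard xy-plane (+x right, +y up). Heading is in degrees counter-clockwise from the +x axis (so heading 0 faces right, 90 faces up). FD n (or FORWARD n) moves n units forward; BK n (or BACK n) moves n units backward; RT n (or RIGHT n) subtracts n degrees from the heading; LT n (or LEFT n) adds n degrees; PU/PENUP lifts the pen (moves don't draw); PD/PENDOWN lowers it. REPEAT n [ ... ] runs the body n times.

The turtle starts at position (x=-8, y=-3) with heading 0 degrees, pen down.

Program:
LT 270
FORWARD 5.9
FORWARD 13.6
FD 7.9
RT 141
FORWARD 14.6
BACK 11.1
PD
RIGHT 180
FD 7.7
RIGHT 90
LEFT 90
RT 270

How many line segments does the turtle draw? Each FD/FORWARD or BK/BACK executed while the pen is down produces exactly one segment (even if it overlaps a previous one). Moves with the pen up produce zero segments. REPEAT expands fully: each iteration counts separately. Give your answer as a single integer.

Answer: 6

Derivation:
Executing turtle program step by step:
Start: pos=(-8,-3), heading=0, pen down
LT 270: heading 0 -> 270
FD 5.9: (-8,-3) -> (-8,-8.9) [heading=270, draw]
FD 13.6: (-8,-8.9) -> (-8,-22.5) [heading=270, draw]
FD 7.9: (-8,-22.5) -> (-8,-30.4) [heading=270, draw]
RT 141: heading 270 -> 129
FD 14.6: (-8,-30.4) -> (-17.188,-19.054) [heading=129, draw]
BK 11.1: (-17.188,-19.054) -> (-10.203,-27.68) [heading=129, draw]
PD: pen down
RT 180: heading 129 -> 309
FD 7.7: (-10.203,-27.68) -> (-5.357,-33.664) [heading=309, draw]
RT 90: heading 309 -> 219
LT 90: heading 219 -> 309
RT 270: heading 309 -> 39
Final: pos=(-5.357,-33.664), heading=39, 6 segment(s) drawn
Segments drawn: 6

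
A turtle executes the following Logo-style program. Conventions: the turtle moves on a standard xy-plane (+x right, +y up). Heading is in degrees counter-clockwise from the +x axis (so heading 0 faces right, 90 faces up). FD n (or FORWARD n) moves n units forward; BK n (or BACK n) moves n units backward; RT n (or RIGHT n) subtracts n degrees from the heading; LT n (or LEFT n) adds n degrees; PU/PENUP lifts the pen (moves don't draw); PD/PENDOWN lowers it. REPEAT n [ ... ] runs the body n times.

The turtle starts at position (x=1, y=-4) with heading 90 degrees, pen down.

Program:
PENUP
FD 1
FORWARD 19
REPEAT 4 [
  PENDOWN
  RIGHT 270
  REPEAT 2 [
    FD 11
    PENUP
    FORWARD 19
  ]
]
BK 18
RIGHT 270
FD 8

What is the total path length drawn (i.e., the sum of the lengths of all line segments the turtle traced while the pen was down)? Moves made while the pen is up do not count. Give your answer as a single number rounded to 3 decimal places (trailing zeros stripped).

Executing turtle program step by step:
Start: pos=(1,-4), heading=90, pen down
PU: pen up
FD 1: (1,-4) -> (1,-3) [heading=90, move]
FD 19: (1,-3) -> (1,16) [heading=90, move]
REPEAT 4 [
  -- iteration 1/4 --
  PD: pen down
  RT 270: heading 90 -> 180
  REPEAT 2 [
    -- iteration 1/2 --
    FD 11: (1,16) -> (-10,16) [heading=180, draw]
    PU: pen up
    FD 19: (-10,16) -> (-29,16) [heading=180, move]
    -- iteration 2/2 --
    FD 11: (-29,16) -> (-40,16) [heading=180, move]
    PU: pen up
    FD 19: (-40,16) -> (-59,16) [heading=180, move]
  ]
  -- iteration 2/4 --
  PD: pen down
  RT 270: heading 180 -> 270
  REPEAT 2 [
    -- iteration 1/2 --
    FD 11: (-59,16) -> (-59,5) [heading=270, draw]
    PU: pen up
    FD 19: (-59,5) -> (-59,-14) [heading=270, move]
    -- iteration 2/2 --
    FD 11: (-59,-14) -> (-59,-25) [heading=270, move]
    PU: pen up
    FD 19: (-59,-25) -> (-59,-44) [heading=270, move]
  ]
  -- iteration 3/4 --
  PD: pen down
  RT 270: heading 270 -> 0
  REPEAT 2 [
    -- iteration 1/2 --
    FD 11: (-59,-44) -> (-48,-44) [heading=0, draw]
    PU: pen up
    FD 19: (-48,-44) -> (-29,-44) [heading=0, move]
    -- iteration 2/2 --
    FD 11: (-29,-44) -> (-18,-44) [heading=0, move]
    PU: pen up
    FD 19: (-18,-44) -> (1,-44) [heading=0, move]
  ]
  -- iteration 4/4 --
  PD: pen down
  RT 270: heading 0 -> 90
  REPEAT 2 [
    -- iteration 1/2 --
    FD 11: (1,-44) -> (1,-33) [heading=90, draw]
    PU: pen up
    FD 19: (1,-33) -> (1,-14) [heading=90, move]
    -- iteration 2/2 --
    FD 11: (1,-14) -> (1,-3) [heading=90, move]
    PU: pen up
    FD 19: (1,-3) -> (1,16) [heading=90, move]
  ]
]
BK 18: (1,16) -> (1,-2) [heading=90, move]
RT 270: heading 90 -> 180
FD 8: (1,-2) -> (-7,-2) [heading=180, move]
Final: pos=(-7,-2), heading=180, 4 segment(s) drawn

Segment lengths:
  seg 1: (1,16) -> (-10,16), length = 11
  seg 2: (-59,16) -> (-59,5), length = 11
  seg 3: (-59,-44) -> (-48,-44), length = 11
  seg 4: (1,-44) -> (1,-33), length = 11
Total = 44

Answer: 44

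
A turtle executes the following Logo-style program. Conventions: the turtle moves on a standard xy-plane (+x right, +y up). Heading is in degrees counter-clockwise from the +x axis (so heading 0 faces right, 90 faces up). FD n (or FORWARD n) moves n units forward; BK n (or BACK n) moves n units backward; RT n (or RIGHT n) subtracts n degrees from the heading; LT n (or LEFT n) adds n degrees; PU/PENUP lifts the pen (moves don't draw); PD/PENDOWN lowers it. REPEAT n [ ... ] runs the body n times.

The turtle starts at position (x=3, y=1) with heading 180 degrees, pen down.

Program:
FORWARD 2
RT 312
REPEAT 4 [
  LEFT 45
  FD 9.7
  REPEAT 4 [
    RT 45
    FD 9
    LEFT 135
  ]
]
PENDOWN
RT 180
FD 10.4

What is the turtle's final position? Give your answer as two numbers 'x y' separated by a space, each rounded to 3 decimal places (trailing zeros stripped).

Executing turtle program step by step:
Start: pos=(3,1), heading=180, pen down
FD 2: (3,1) -> (1,1) [heading=180, draw]
RT 312: heading 180 -> 228
REPEAT 4 [
  -- iteration 1/4 --
  LT 45: heading 228 -> 273
  FD 9.7: (1,1) -> (1.508,-8.687) [heading=273, draw]
  REPEAT 4 [
    -- iteration 1/4 --
    RT 45: heading 273 -> 228
    FD 9: (1.508,-8.687) -> (-4.515,-15.375) [heading=228, draw]
    LT 135: heading 228 -> 3
    -- iteration 2/4 --
    RT 45: heading 3 -> 318
    FD 9: (-4.515,-15.375) -> (2.174,-21.397) [heading=318, draw]
    LT 135: heading 318 -> 93
    -- iteration 3/4 --
    RT 45: heading 93 -> 48
    FD 9: (2.174,-21.397) -> (8.196,-14.709) [heading=48, draw]
    LT 135: heading 48 -> 183
    -- iteration 4/4 --
    RT 45: heading 183 -> 138
    FD 9: (8.196,-14.709) -> (1.508,-8.687) [heading=138, draw]
    LT 135: heading 138 -> 273
  ]
  -- iteration 2/4 --
  LT 45: heading 273 -> 318
  FD 9.7: (1.508,-8.687) -> (8.716,-15.177) [heading=318, draw]
  REPEAT 4 [
    -- iteration 1/4 --
    RT 45: heading 318 -> 273
    FD 9: (8.716,-15.177) -> (9.187,-24.165) [heading=273, draw]
    LT 135: heading 273 -> 48
    -- iteration 2/4 --
    RT 45: heading 48 -> 3
    FD 9: (9.187,-24.165) -> (18.175,-23.694) [heading=3, draw]
    LT 135: heading 3 -> 138
    -- iteration 3/4 --
    RT 45: heading 138 -> 93
    FD 9: (18.175,-23.694) -> (17.704,-14.706) [heading=93, draw]
    LT 135: heading 93 -> 228
    -- iteration 4/4 --
    RT 45: heading 228 -> 183
    FD 9: (17.704,-14.706) -> (8.716,-15.177) [heading=183, draw]
    LT 135: heading 183 -> 318
  ]
  -- iteration 3/4 --
  LT 45: heading 318 -> 3
  FD 9.7: (8.716,-15.177) -> (18.403,-14.67) [heading=3, draw]
  REPEAT 4 [
    -- iteration 1/4 --
    RT 45: heading 3 -> 318
    FD 9: (18.403,-14.67) -> (25.091,-20.692) [heading=318, draw]
    LT 135: heading 318 -> 93
    -- iteration 2/4 --
    RT 45: heading 93 -> 48
    FD 9: (25.091,-20.692) -> (31.113,-14.003) [heading=48, draw]
    LT 135: heading 48 -> 183
    -- iteration 3/4 --
    RT 45: heading 183 -> 138
    FD 9: (31.113,-14.003) -> (24.425,-7.981) [heading=138, draw]
    LT 135: heading 138 -> 273
    -- iteration 4/4 --
    RT 45: heading 273 -> 228
    FD 9: (24.425,-7.981) -> (18.403,-14.67) [heading=228, draw]
    LT 135: heading 228 -> 3
  ]
  -- iteration 4/4 --
  LT 45: heading 3 -> 48
  FD 9.7: (18.403,-14.67) -> (24.893,-7.461) [heading=48, draw]
  REPEAT 4 [
    -- iteration 1/4 --
    RT 45: heading 48 -> 3
    FD 9: (24.893,-7.461) -> (33.881,-6.99) [heading=3, draw]
    LT 135: heading 3 -> 138
    -- iteration 2/4 --
    RT 45: heading 138 -> 93
    FD 9: (33.881,-6.99) -> (33.41,1.998) [heading=93, draw]
    LT 135: heading 93 -> 228
    -- iteration 3/4 --
    RT 45: heading 228 -> 183
    FD 9: (33.41,1.998) -> (24.422,1.527) [heading=183, draw]
    LT 135: heading 183 -> 318
    -- iteration 4/4 --
    RT 45: heading 318 -> 273
    FD 9: (24.422,1.527) -> (24.893,-7.461) [heading=273, draw]
    LT 135: heading 273 -> 48
  ]
]
PD: pen down
RT 180: heading 48 -> 228
FD 10.4: (24.893,-7.461) -> (17.934,-15.19) [heading=228, draw]
Final: pos=(17.934,-15.19), heading=228, 22 segment(s) drawn

Answer: 17.934 -15.19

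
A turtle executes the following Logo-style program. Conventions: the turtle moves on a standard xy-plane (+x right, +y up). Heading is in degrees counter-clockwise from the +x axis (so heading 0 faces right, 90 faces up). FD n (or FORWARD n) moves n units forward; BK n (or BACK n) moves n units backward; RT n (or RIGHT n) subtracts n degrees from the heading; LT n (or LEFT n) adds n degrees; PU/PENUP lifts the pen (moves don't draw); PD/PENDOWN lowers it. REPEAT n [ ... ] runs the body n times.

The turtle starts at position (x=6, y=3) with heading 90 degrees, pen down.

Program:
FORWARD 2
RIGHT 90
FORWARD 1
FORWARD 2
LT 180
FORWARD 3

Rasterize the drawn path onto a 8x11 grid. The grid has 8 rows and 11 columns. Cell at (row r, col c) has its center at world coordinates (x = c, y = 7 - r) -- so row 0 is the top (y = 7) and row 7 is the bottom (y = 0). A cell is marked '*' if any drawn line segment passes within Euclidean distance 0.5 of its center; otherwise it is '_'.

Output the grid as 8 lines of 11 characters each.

Segment 0: (6,3) -> (6,5)
Segment 1: (6,5) -> (7,5)
Segment 2: (7,5) -> (9,5)
Segment 3: (9,5) -> (6,5)

Answer: ___________
___________
______****_
______*____
______*____
___________
___________
___________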